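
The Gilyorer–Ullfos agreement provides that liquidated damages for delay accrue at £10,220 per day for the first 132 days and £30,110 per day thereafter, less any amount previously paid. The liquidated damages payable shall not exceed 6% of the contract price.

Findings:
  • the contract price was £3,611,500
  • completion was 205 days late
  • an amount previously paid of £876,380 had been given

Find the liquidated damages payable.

Liquidated damages: £216,690

First 132 days: 132 × £10,220 = £1,349,040
Remaining days: (205 − 132) × £30,110 = £2,198,030
Accrued per-day damages: £1,349,040 + £2,198,030 = £3,547,070
Less amount previously paid: £3,547,070 − £876,380 = £2,670,690
Cap: 6% of £3,611,500 = £216,690
Cap at £216,690: £2,670,690 exceeds the cap → £216,690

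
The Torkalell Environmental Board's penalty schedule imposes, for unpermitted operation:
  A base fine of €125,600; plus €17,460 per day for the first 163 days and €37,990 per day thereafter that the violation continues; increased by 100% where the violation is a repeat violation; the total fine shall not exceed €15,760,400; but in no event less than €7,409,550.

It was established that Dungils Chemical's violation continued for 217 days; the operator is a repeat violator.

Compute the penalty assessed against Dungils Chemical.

€10,046,080

First 163 days: 163 × €17,460 = €2,845,980
Remaining days: (217 − 163) × €37,990 = €2,051,460
Per-day component: €2,845,980 + €2,051,460 = €4,897,440
Base plus per-day: €125,600 + €4,897,440 = €5,023,040
Enhancement: 100% of €5,023,040 = €5,023,040
Enhanced fine: €5,023,040 + €5,023,040 = €10,046,080
Cap at €15,760,400: €10,046,080 is within the cap, no reduction.
Minimum €7,409,550: €10,046,080 meets the minimum, no increase.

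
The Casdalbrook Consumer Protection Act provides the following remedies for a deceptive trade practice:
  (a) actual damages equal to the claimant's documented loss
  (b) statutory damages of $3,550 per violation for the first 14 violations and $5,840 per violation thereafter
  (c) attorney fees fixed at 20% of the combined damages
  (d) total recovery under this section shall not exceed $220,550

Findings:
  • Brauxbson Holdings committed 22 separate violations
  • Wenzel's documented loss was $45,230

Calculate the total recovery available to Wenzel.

First 14 violations: 14 × $3,550 = $49,700
Remaining violations: (22 − 14) × $5,840 = $46,720
Statutory damages: $49,700 + $46,720 = $96,420
Combined damages: $45,230 + $96,420 = $141,650
Attorney fees: 20% of $141,650 = $28,330
Total before cap: $141,650 + $28,330 = $169,980
Cap at $220,550: $169,980 is within the cap, no reduction.

Total recovery: $169,980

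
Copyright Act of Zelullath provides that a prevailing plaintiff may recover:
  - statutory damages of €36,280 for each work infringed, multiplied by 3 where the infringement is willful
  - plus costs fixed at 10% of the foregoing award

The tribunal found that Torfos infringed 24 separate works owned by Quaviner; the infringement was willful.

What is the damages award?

€2,873,376

Statutory damages: 24 × €36,280 = €870,720
Trebled: 3 × €870,720 = €2,612,160
Costs: 10% of €2,612,160 = €261,216
Award plus costs: €2,612,160 + €261,216 = €2,873,376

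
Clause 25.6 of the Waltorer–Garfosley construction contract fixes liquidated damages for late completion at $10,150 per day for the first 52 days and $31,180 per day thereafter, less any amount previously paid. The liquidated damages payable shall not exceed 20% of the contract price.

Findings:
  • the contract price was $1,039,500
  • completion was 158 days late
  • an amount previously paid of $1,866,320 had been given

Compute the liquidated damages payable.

$207,900

First 52 days: 52 × $10,150 = $527,800
Remaining days: (158 − 52) × $31,180 = $3,305,080
Accrued per-day damages: $527,800 + $3,305,080 = $3,832,880
Less amount previously paid: $3,832,880 − $1,866,320 = $1,966,560
Cap: 20% of $1,039,500 = $207,900
Cap at $207,900: $1,966,560 exceeds the cap → $207,900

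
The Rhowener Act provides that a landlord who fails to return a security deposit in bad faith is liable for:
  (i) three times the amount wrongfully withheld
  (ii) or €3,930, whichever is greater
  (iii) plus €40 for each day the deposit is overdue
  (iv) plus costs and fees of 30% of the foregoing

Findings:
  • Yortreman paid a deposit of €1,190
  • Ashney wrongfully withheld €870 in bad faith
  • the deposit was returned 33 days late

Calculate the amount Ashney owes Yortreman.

€6,825

Trebled: 3 × €870 = €2,610
Minimum €3,930: €2,610 is below the minimum → €3,930
Late-return penalty: 33 × €40 = €1,320
Damages plus late penalty: €3,930 + €1,320 = €5,250
Costs and fees: 30% of €5,250 = €1,575
Total recovery: €5,250 + €1,575 = €6,825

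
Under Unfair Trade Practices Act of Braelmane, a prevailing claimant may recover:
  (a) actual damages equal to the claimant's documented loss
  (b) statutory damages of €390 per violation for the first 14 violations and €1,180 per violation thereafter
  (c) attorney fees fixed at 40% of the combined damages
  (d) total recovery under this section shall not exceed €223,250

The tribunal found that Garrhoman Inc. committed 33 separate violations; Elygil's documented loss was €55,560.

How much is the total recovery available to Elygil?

First 14 violations: 14 × €390 = €5,460
Remaining violations: (33 − 14) × €1,180 = €22,420
Statutory damages: €5,460 + €22,420 = €27,880
Combined damages: €55,560 + €27,880 = €83,440
Attorney fees: 40% of €83,440 = €33,376
Total before cap: €83,440 + €33,376 = €116,816
Cap at €223,250: €116,816 is within the cap, no reduction.

€116,816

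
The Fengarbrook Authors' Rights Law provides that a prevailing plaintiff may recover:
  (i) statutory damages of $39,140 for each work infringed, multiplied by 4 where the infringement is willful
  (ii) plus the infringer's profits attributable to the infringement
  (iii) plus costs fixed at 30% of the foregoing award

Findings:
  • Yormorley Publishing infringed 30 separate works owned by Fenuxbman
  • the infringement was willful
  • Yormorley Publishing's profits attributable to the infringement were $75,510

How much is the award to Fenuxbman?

$6,204,003

Statutory damages: 30 × $39,140 = $1,174,200
Multiplied by 4: 4 × $1,174,200 = $4,696,800
Combined award: $4,696,800 + $75,510 = $4,772,310
Costs: 30% of $4,772,310 = $1,431,693
Award plus costs: $4,772,310 + $1,431,693 = $6,204,003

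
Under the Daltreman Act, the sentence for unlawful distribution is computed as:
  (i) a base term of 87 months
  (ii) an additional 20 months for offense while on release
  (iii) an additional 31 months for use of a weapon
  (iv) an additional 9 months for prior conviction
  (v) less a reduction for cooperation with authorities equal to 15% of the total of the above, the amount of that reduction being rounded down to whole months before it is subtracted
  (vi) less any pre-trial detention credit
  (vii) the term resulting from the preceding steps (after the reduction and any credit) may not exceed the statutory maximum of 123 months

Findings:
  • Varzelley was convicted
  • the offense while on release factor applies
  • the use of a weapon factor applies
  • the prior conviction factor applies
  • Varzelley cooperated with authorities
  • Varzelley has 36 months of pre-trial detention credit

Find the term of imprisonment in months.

Sentence: 89 months

Offense while on release enhancement: +20 months
Use of a weapon enhancement: +31 months
Prior conviction enhancement: +9 months
Adjusted term: 87 months + 20 months + 31 months + 9 months = 147 months
Cooperation with authorities reduction: 15% of 147 months = 22 months (rounded down)
After reduction: 147 − 22 = 125 months
Less pre-trial detention credit: 125 months − 36 months = 89 months
Cap at 123 months: 89 months is within the cap, no reduction.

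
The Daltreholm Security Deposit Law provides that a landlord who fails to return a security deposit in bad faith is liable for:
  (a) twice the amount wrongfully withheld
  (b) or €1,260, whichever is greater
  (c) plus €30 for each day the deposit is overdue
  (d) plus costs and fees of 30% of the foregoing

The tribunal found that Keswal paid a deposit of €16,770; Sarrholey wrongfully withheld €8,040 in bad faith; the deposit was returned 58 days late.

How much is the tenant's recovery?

€23,166

Doubled: 2 × €8,040 = €16,080
Minimum €1,260: €16,080 meets the minimum, no increase.
Late-return penalty: 58 × €30 = €1,740
Damages plus late penalty: €16,080 + €1,740 = €17,820
Costs and fees: 30% of €17,820 = €5,346
Total recovery: €17,820 + €5,346 = €23,166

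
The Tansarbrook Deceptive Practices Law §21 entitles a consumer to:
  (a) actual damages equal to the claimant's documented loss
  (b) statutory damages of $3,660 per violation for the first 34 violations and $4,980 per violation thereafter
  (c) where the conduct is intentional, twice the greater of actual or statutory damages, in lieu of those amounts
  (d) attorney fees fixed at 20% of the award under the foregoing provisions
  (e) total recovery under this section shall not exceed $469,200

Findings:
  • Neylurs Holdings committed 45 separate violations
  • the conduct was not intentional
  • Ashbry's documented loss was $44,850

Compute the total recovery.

$268,884

First 34 violations: 34 × $3,660 = $124,440
Remaining violations: (45 − 34) × $4,980 = $54,780
Statutory damages: $124,440 + $54,780 = $179,220
Conduct not intentional: the in-lieu enhancement does not apply.
Actual plus statutory damages: $44,850 + $179,220 = $224,070
Attorney fees: 20% of $224,070 = $44,814
Total before cap: $224,070 + $44,814 = $268,884
Cap at $469,200: $268,884 is within the cap, no reduction.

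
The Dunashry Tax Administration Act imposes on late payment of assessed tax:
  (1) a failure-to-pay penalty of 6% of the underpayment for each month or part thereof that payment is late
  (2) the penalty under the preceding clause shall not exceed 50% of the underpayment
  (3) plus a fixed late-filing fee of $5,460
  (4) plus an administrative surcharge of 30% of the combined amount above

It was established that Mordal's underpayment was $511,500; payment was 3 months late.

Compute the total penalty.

Accrued rate: 6% × 3 = 18%, capped at 50% → 18%
Failure-to-pay penalty: 18% of $511,500 = $92,070
Penalty before surcharge: $92,070 + $5,460 = $97,530
Administrative surcharge: 30% of $97,530 = $29,259
Total penalty: $97,530 + $29,259 = $126,789

$126,789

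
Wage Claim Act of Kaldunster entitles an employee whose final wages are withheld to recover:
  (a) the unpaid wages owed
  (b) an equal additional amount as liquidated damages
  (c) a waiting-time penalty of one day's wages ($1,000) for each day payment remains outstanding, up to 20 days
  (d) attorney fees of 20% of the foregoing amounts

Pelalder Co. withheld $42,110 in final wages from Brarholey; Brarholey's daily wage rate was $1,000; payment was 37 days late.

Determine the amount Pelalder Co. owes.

$125,064

Liquidated damages (equal amount): $42,110
Penalty days: min(37, 20) = 20
Waiting-time penalty: 20 × $1,000 = $20,000
Subtotal: $42,110 + $42,110 + $20,000 = $104,220
Attorney fees: 20% of $104,220 = $20,844
Total award: $104,220 + $20,844 = $125,064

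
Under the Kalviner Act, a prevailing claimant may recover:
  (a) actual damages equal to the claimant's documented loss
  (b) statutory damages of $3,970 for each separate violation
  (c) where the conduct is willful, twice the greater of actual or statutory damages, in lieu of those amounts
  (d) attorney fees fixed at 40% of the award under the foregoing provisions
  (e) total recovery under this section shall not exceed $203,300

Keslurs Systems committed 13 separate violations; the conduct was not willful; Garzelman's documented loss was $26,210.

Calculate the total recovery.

Statutory damages: 13 × $3,970 = $51,610
Conduct not willful: the in-lieu enhancement does not apply.
Actual plus statutory damages: $26,210 + $51,610 = $77,820
Attorney fees: 40% of $77,820 = $31,128
Total before cap: $77,820 + $31,128 = $108,948
Cap at $203,300: $108,948 is within the cap, no reduction.

$108,948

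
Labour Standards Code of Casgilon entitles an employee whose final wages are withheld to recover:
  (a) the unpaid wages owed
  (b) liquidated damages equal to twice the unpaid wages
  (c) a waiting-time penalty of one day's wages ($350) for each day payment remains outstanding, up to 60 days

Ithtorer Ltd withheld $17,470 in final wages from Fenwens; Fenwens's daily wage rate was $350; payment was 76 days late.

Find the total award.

$73,410

Doubled: 2 × $17,470 = $34,940
Penalty days: min(76, 60) = 60
Waiting-time penalty: 60 × $350 = $21,000
Total award: $17,470 + $34,940 + $21,000 = $73,410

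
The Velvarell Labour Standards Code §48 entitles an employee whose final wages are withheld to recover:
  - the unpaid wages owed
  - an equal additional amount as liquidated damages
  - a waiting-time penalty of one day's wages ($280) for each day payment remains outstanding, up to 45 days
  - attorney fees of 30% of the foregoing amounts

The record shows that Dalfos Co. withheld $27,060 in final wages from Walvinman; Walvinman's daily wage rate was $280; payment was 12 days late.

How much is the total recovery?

Liquidated damages (equal amount): $27,060
Penalty days: min(12, 45) = 12
Waiting-time penalty: 12 × $280 = $3,360
Subtotal: $27,060 + $27,060 + $3,360 = $57,480
Attorney fees: 30% of $57,480 = $17,244
Total award: $57,480 + $17,244 = $74,724

$74,724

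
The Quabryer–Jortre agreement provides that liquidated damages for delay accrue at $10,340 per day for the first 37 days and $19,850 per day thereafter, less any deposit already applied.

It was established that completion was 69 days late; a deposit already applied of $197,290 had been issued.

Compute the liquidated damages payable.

First 37 days: 37 × $10,340 = $382,580
Remaining days: (69 − 37) × $19,850 = $635,200
Accrued per-day damages: $382,580 + $635,200 = $1,017,780
Less deposit already applied: $1,017,780 − $197,290 = $820,490

$820,490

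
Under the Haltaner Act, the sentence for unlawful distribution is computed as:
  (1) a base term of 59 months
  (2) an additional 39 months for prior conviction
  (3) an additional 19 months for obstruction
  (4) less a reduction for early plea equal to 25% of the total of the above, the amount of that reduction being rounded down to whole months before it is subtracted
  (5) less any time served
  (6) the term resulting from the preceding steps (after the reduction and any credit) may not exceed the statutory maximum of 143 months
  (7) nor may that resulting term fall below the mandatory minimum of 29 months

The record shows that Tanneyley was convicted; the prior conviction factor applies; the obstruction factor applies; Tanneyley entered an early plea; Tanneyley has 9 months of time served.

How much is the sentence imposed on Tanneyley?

79 months

Prior conviction enhancement: +39 months
Obstruction enhancement: +19 months
Adjusted term: 59 months + 39 months + 19 months = 117 months
Early plea reduction: 25% of 117 months = 29 months (rounded down)
After reduction: 117 − 29 = 88 months
Less time served: 88 months − 9 months = 79 months
Cap at 143 months: 79 months is within the cap, no reduction.
Minimum 29 months: 79 months meets the minimum, no increase.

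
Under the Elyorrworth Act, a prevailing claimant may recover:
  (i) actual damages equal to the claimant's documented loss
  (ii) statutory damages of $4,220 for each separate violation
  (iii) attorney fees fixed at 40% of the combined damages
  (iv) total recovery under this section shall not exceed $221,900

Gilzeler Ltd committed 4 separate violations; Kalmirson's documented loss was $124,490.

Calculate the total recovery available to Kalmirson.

$197,918

Statutory damages: 4 × $4,220 = $16,880
Combined damages: $124,490 + $16,880 = $141,370
Attorney fees: 40% of $141,370 = $56,548
Total before cap: $141,370 + $56,548 = $197,918
Cap at $221,900: $197,918 is within the cap, no reduction.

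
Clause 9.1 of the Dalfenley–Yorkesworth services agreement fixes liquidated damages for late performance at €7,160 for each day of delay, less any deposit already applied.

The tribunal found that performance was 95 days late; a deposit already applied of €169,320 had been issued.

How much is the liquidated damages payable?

€510,880

Per-day damages: 95 × €7,160 = €680,200
Less deposit already applied: €680,200 − €169,320 = €510,880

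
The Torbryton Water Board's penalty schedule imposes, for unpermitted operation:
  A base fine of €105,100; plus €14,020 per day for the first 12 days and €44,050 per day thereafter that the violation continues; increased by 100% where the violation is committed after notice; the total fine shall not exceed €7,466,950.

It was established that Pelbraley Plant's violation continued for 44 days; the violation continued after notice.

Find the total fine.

Civil penalty: €3,365,880

First 12 days: 12 × €14,020 = €168,240
Remaining days: (44 − 12) × €44,050 = €1,409,600
Per-day component: €168,240 + €1,409,600 = €1,577,840
Base plus per-day: €105,100 + €1,577,840 = €1,682,940
Enhancement: 100% of €1,682,940 = €1,682,940
Enhanced fine: €1,682,940 + €1,682,940 = €3,365,880
Cap at €7,466,950: €3,365,880 is within the cap, no reduction.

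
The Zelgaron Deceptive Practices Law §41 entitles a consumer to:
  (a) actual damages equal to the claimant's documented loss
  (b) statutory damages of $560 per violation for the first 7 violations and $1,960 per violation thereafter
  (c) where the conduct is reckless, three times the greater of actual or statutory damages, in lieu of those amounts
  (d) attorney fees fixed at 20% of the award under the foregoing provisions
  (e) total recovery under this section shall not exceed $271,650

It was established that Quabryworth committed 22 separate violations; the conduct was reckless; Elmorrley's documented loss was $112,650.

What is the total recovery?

First 7 violations: 7 × $560 = $3,920
Remaining violations: (22 − 7) × $1,960 = $29,400
Statutory damages: $3,920 + $29,400 = $33,320
Greater of actual damages ($112,650) or statutory damages ($33,320): $112,650
Trebled: 3 × $112,650 = $337,950
Attorney fees: 20% of $337,950 = $67,590
Total before cap: $337,950 + $67,590 = $405,540
Cap at $271,650: $405,540 exceeds the cap → $271,650

$271,650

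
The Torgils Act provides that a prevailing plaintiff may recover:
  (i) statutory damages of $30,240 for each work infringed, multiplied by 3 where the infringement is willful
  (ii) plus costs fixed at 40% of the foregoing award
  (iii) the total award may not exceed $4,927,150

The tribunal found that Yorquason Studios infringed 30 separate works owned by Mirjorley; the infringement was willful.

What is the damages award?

$3,810,240

Statutory damages: 30 × $30,240 = $907,200
Trebled: 3 × $907,200 = $2,721,600
Costs: 40% of $2,721,600 = $1,088,640
Award plus costs: $2,721,600 + $1,088,640 = $3,810,240
Cap at $4,927,150: $3,810,240 is within the cap, no reduction.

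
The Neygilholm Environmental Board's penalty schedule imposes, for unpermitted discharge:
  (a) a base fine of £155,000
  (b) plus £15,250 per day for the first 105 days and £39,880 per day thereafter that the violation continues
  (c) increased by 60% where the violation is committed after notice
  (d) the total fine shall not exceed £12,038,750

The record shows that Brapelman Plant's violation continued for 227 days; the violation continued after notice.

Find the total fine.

First 105 days: 105 × £15,250 = £1,601,250
Remaining days: (227 − 105) × £39,880 = £4,865,360
Per-day component: £1,601,250 + £4,865,360 = £6,466,610
Base plus per-day: £155,000 + £6,466,610 = £6,621,610
Enhancement: 60% of £6,621,610 = £3,972,966
Enhanced fine: £6,621,610 + £3,972,966 = £10,594,576
Cap at £12,038,750: £10,594,576 is within the cap, no reduction.

£10,594,576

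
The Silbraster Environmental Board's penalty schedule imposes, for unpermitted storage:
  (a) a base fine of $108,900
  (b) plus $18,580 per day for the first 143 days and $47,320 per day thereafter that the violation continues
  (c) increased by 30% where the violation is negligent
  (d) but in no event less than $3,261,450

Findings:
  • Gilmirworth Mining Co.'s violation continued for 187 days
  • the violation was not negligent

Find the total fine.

First 143 days: 143 × $18,580 = $2,656,940
Remaining days: (187 − 143) × $47,320 = $2,082,080
Per-day component: $2,656,940 + $2,082,080 = $4,739,020
Base plus per-day: $108,900 + $4,739,020 = $4,847,920
The violation was not negligent: no 30% increase.
Minimum $3,261,450: $4,847,920 meets the minimum, no increase.

$4,847,920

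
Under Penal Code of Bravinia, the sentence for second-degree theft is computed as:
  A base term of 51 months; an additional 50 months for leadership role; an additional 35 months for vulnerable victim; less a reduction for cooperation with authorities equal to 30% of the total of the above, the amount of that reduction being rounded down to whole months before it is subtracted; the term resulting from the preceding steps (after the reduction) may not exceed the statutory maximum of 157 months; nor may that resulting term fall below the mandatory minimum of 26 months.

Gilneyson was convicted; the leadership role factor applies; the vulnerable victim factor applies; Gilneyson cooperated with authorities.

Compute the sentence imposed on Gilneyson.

96 months

Leadership role enhancement: +50 months
Vulnerable victim enhancement: +35 months
Adjusted term: 51 months + 50 months + 35 months = 136 months
Cooperation with authorities reduction: 30% of 136 months = 40 months (rounded down)
After reduction: 136 − 40 = 96 months
Cap at 157 months: 96 months is within the cap, no reduction.
Minimum 26 months: 96 months meets the minimum, no increase.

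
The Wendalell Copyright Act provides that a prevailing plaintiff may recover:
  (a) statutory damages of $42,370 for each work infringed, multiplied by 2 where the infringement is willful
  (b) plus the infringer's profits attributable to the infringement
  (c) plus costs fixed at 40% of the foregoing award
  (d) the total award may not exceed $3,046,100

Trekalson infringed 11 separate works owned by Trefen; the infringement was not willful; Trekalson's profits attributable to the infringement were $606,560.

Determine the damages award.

Award: $1,501,682

Statutory damages: 11 × $42,370 = $466,070
Infringement not willful: no ×2 enhancement.
Combined award: $466,070 + $606,560 = $1,072,630
Costs: 40% of $1,072,630 = $429,052
Award plus costs: $1,072,630 + $429,052 = $1,501,682
Cap at $3,046,100: $1,501,682 is within the cap, no reduction.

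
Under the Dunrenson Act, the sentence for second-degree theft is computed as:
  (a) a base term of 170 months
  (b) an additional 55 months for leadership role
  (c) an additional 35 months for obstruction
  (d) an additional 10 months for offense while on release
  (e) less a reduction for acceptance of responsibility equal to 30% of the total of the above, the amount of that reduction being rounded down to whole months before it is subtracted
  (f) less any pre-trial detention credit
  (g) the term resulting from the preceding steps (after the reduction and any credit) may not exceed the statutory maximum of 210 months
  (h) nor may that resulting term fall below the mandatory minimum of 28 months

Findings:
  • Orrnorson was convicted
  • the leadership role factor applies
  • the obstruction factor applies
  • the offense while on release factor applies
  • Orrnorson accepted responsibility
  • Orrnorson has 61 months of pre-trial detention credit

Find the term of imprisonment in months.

Leadership role enhancement: +55 months
Obstruction enhancement: +35 months
Offense while on release enhancement: +10 months
Adjusted term: 170 months + 55 months + 35 months + 10 months = 270 months
Acceptance of responsibility reduction: 30% of 270 months = 81 months (rounded down)
After reduction: 270 − 81 = 189 months
Less pre-trial detention credit: 189 months − 61 months = 128 months
Cap at 210 months: 128 months is within the cap, no reduction.
Minimum 28 months: 128 months meets the minimum, no increase.

128 months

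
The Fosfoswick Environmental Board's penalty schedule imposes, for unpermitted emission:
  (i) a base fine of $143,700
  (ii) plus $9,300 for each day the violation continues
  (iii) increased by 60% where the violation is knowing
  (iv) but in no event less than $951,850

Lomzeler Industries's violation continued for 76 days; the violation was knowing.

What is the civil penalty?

$1,360,800

Per-day component: 76 × $9,300 = $706,800
Base plus per-day: $143,700 + $706,800 = $850,500
Enhancement: 60% of $850,500 = $510,300
Enhanced fine: $850,500 + $510,300 = $1,360,800
Minimum $951,850: $1,360,800 meets the minimum, no increase.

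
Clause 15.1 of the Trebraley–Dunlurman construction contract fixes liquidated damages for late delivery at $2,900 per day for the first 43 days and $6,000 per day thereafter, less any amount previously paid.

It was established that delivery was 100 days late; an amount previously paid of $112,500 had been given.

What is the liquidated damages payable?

First 43 days: 43 × $2,900 = $124,700
Remaining days: (100 − 43) × $6,000 = $342,000
Accrued per-day damages: $124,700 + $342,000 = $466,700
Less amount previously paid: $466,700 − $112,500 = $354,200

$354,200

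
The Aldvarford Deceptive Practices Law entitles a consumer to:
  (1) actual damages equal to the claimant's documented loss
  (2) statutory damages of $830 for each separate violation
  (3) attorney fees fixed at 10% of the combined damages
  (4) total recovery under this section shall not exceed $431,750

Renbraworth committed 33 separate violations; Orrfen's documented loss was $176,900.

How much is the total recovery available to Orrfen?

Statutory damages: 33 × $830 = $27,390
Combined damages: $176,900 + $27,390 = $204,290
Attorney fees: 10% of $204,290 = $20,429
Total before cap: $204,290 + $20,429 = $224,719
Cap at $431,750: $224,719 is within the cap, no reduction.

$224,719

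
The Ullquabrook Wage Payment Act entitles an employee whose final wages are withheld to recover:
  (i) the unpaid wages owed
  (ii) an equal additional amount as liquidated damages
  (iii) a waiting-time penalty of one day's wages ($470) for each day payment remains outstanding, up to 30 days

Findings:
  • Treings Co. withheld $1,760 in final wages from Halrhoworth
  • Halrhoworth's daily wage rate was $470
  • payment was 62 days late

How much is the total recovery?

Liquidated damages (equal amount): $1,760
Penalty days: min(62, 30) = 30
Waiting-time penalty: 30 × $470 = $14,100
Total award: $1,760 + $1,760 + $14,100 = $17,620

Total award: $17,620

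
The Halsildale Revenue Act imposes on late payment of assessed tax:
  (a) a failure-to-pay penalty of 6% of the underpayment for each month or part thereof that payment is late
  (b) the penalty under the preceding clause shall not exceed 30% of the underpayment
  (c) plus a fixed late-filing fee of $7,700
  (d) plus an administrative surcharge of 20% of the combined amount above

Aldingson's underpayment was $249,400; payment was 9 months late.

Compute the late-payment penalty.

Penalty: $99,024

Accrued rate: 6% × 9 = 54%, capped at 30% → 30%
Failure-to-pay penalty: 30% of $249,400 = $74,820
Penalty before surcharge: $74,820 + $7,700 = $82,520
Administrative surcharge: 20% of $82,520 = $16,504
Total penalty: $82,520 + $16,504 = $99,024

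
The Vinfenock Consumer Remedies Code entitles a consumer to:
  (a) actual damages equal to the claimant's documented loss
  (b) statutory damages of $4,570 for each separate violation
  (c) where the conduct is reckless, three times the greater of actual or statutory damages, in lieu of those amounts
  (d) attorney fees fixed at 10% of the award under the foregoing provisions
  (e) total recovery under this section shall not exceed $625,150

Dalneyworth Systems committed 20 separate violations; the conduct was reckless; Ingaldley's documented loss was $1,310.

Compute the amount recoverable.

Total recovery: $301,620

Statutory damages: 20 × $4,570 = $91,400
Greater of actual damages ($1,310) or statutory damages ($91,400): $91,400
Trebled: 3 × $91,400 = $274,200
Attorney fees: 10% of $274,200 = $27,420
Total before cap: $274,200 + $27,420 = $301,620
Cap at $625,150: $301,620 is within the cap, no reduction.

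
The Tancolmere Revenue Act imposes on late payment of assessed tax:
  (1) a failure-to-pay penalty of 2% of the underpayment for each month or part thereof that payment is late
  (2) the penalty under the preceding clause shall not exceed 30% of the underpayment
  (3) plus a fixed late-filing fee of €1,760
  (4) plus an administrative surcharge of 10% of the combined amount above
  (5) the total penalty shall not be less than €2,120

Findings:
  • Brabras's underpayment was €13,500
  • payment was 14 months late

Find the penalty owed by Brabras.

Accrued rate: 2% × 14 = 28%, capped at 30% → 28%
Failure-to-pay penalty: 28% of €13,500 = €3,780
Penalty before surcharge: €3,780 + €1,760 = €5,540
Administrative surcharge: 10% of €5,540 = €554
Total penalty: €5,540 + €554 = €6,094
Minimum €2,120: €6,094 meets the minimum, no increase.

€6,094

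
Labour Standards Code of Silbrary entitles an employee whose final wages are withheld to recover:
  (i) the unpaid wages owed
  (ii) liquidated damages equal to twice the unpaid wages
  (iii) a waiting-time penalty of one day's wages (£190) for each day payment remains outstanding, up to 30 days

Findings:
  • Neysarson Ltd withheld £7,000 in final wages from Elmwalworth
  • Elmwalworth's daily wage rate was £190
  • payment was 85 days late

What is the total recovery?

£26,700

Doubled: 2 × £7,000 = £14,000
Penalty days: min(85, 30) = 30
Waiting-time penalty: 30 × £190 = £5,700
Total award: £7,000 + £14,000 + £5,700 = £26,700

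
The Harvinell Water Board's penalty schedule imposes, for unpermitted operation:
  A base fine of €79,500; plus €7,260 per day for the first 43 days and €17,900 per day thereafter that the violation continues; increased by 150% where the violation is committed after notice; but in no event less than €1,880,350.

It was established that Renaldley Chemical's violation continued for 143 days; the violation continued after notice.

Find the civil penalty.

First 43 days: 43 × €7,260 = €312,180
Remaining days: (143 − 43) × €17,900 = €1,790,000
Per-day component: €312,180 + €1,790,000 = €2,102,180
Base plus per-day: €79,500 + €2,102,180 = €2,181,680
Enhancement: 150% of €2,181,680 = €3,272,520
Enhanced fine: €2,181,680 + €3,272,520 = €5,454,200
Minimum €1,880,350: €5,454,200 meets the minimum, no increase.

€5,454,200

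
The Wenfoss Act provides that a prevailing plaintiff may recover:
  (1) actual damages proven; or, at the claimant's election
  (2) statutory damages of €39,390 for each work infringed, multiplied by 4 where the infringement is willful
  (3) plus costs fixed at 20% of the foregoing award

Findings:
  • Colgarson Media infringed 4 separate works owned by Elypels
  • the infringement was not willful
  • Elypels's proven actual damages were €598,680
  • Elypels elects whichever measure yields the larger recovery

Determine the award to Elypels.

Statutory damages: 4 × €39,390 = €157,560
Infringement not willful: no ×4 enhancement.
Greater of actual damages (€598,680) or statutory damages (€157,560): €598,680
Costs: 20% of €598,680 = €119,736
Award plus costs: €598,680 + €119,736 = €718,416

€718,416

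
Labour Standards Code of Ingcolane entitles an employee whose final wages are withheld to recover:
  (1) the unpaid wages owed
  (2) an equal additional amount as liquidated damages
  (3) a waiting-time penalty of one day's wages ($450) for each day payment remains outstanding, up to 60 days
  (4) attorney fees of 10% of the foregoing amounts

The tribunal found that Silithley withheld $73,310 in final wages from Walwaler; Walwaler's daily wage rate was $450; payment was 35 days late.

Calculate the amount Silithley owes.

Liquidated damages (equal amount): $73,310
Penalty days: min(35, 60) = 35
Waiting-time penalty: 35 × $450 = $15,750
Subtotal: $73,310 + $73,310 + $15,750 = $162,370
Attorney fees: 10% of $162,370 = $16,237
Total award: $162,370 + $16,237 = $178,607

$178,607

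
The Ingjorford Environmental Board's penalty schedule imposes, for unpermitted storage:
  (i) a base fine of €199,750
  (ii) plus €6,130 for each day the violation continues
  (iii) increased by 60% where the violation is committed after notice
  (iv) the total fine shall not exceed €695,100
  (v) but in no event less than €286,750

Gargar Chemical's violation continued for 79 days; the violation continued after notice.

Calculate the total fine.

€695,100

Per-day component: 79 × €6,130 = €484,270
Base plus per-day: €199,750 + €484,270 = €684,020
Enhancement: 60% of €684,020 = €410,412
Enhanced fine: €684,020 + €410,412 = €1,094,432
Cap at €695,100: €1,094,432 exceeds the cap → €695,100
Minimum €286,750: €695,100 meets the minimum, no increase.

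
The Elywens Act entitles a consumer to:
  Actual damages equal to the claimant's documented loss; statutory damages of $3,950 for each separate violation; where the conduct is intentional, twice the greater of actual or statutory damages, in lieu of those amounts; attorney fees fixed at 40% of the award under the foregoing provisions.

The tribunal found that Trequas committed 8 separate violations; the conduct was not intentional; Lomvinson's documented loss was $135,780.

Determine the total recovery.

Statutory damages: 8 × $3,950 = $31,600
Conduct not intentional: the in-lieu enhancement does not apply.
Actual plus statutory damages: $135,780 + $31,600 = $167,380
Attorney fees: 40% of $167,380 = $66,952
Total recovery: $167,380 + $66,952 = $234,332

$234,332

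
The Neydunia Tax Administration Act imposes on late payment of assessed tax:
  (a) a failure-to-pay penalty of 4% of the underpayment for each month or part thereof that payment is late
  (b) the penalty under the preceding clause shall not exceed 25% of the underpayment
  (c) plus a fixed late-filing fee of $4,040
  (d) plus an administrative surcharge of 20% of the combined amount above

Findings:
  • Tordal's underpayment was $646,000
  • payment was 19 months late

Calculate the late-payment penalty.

$198,648

Accrued rate: 4% × 19 = 76%, capped at 25% → 25%
Failure-to-pay penalty: 25% of $646,000 = $161,500
Penalty before surcharge: $161,500 + $4,040 = $165,540
Administrative surcharge: 20% of $165,540 = $33,108
Total penalty: $165,540 + $33,108 = $198,648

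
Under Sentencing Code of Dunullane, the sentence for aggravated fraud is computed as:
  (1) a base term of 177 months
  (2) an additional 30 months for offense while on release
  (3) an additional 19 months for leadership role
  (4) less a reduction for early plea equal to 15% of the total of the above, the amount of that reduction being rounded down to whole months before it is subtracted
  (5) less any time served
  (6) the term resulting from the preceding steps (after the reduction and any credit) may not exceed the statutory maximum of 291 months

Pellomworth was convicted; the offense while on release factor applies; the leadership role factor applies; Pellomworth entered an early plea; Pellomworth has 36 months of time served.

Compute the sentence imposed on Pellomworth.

157 months

Offense while on release enhancement: +30 months
Leadership role enhancement: +19 months
Adjusted term: 177 months + 30 months + 19 months = 226 months
Early plea reduction: 15% of 226 months = 33 months (rounded down)
After reduction: 226 − 33 = 193 months
Less time served: 193 months − 36 months = 157 months
Cap at 291 months: 157 months is within the cap, no reduction.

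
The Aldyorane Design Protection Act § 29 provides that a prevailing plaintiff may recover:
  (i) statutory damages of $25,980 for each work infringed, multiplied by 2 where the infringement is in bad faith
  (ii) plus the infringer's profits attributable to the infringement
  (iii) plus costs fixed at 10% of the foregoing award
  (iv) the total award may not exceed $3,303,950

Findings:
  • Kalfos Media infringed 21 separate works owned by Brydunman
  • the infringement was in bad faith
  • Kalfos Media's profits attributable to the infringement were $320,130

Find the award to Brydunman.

Statutory damages: 21 × $25,980 = $545,580
Doubled: 2 × $545,580 = $1,091,160
Combined award: $1,091,160 + $320,130 = $1,411,290
Costs: 10% of $1,411,290 = $141,129
Award plus costs: $1,411,290 + $141,129 = $1,552,419
Cap at $3,303,950: $1,552,419 is within the cap, no reduction.

$1,552,419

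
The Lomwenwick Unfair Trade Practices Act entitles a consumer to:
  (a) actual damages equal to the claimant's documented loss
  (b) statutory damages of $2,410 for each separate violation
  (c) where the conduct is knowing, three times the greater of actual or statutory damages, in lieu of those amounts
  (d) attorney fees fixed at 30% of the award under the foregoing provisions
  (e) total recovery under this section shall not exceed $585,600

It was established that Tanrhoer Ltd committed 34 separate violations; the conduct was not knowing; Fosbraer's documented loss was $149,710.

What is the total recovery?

Statutory damages: 34 × $2,410 = $81,940
Conduct not knowing: the in-lieu enhancement does not apply.
Actual plus statutory damages: $149,710 + $81,940 = $231,650
Attorney fees: 30% of $231,650 = $69,495
Total before cap: $231,650 + $69,495 = $301,145
Cap at $585,600: $301,145 is within the cap, no reduction.

$301,145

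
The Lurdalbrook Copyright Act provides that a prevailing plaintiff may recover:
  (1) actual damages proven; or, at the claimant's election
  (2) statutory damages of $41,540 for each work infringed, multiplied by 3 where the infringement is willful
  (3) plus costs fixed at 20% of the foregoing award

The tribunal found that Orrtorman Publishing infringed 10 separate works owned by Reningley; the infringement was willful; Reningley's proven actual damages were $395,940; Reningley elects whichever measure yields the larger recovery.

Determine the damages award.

Statutory damages: 10 × $41,540 = $415,400
Trebled: 3 × $415,400 = $1,246,200
Greater of actual damages ($395,940) or enhanced statutory damages ($1,246,200): $1,246,200
Costs: 20% of $1,246,200 = $249,240
Award plus costs: $1,246,200 + $249,240 = $1,495,440

$1,495,440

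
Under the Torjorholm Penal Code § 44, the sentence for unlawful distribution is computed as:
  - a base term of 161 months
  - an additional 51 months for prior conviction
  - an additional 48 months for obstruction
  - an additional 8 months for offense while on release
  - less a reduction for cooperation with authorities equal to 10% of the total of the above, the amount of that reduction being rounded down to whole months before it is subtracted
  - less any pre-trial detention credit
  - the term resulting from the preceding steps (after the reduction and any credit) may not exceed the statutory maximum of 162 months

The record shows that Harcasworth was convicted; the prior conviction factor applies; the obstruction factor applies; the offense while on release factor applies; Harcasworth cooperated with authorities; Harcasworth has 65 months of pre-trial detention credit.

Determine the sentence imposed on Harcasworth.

Prior conviction enhancement: +51 months
Obstruction enhancement: +48 months
Offense while on release enhancement: +8 months
Adjusted term: 161 months + 51 months + 48 months + 8 months = 268 months
Cooperation with authorities reduction: 10% of 268 months = 26 months (rounded down)
After reduction: 268 − 26 = 242 months
Less pre-trial detention credit: 242 months − 65 months = 177 months
Cap at 162 months: 177 months exceeds the cap → 162 months

162 months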